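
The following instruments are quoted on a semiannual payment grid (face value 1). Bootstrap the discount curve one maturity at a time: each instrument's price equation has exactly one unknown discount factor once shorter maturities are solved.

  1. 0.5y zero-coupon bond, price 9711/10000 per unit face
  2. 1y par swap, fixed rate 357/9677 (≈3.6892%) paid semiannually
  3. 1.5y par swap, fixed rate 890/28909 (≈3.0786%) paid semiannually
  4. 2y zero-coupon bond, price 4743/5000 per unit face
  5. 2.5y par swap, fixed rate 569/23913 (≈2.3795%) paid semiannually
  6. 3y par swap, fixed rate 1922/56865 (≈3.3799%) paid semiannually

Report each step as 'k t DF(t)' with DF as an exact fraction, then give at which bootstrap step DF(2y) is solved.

step 1 [0.5y] zero: DF = P = 9711/10000 ≈ 0.971100
step 2 [1y] swap r/2=357/19354: DF=(1 − 357/19354·(0.971100))/(1+357/19354) = 9643/10000 ≈ 0.964300
step 3 [1.5y] swap r/2=445/28909: DF=(1 − 445/28909·(0.971100+0.964300))/(1+445/28909) = 1911/2000 ≈ 0.955500
step 4 [2y] zero: DF = P = 4743/5000 ≈ 0.948600
step 5 [2.5y] swap r/2=569/47826: DF=(1 − 569/47826·(0.971100+0.964300+0.955500+0.948600))/(1+569/47826) = 9431/10000 ≈ 0.943100
step 6 [3y] swap r/2=961/56865: DF=(1 − 961/56865·(0.971100+0.964300+0.955500+0.948600+0.943100))/(1+961/56865) = 9039/10000 ≈ 0.903900

1 1/2 9711/10000
2 1 9643/10000
3 3/2 1911/2000
4 2 4743/5000
5 5/2 9431/10000
6 3 9039/10000
DF(2y) is solved at step 4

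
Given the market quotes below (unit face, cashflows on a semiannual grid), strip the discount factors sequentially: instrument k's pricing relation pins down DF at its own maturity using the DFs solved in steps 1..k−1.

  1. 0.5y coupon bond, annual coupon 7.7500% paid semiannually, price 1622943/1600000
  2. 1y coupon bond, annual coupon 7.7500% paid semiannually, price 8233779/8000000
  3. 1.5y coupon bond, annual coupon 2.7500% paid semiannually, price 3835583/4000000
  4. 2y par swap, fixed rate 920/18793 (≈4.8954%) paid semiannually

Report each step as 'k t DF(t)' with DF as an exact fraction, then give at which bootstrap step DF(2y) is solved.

1 1/2 1953/2000
2 1 1193/1250
3 3/2 9197/10000
4 2 227/250
DF(2y) is solved at step 4

step 1 [0.5y] bond c/2=31/800: DF=(1622943/1600000 − 31/800·(0))/(1+31/800) = 1953/2000 ≈ 0.976500
step 2 [1y] bond c/2=31/800: DF=(8233779/8000000 − 31/800·(0.976500))/(1+31/800) = 1193/1250 ≈ 0.954400
step 3 [1.5y] bond c/2=11/800: DF=(3835583/4000000 − 11/800·(0.976500+0.954400))/(1+11/800) = 9197/10000 ≈ 0.919700
step 4 [2y] swap r/2=460/18793: DF=(1 − 460/18793·(0.976500+0.954400+0.919700))/(1+460/18793) = 227/250 ≈ 0.908000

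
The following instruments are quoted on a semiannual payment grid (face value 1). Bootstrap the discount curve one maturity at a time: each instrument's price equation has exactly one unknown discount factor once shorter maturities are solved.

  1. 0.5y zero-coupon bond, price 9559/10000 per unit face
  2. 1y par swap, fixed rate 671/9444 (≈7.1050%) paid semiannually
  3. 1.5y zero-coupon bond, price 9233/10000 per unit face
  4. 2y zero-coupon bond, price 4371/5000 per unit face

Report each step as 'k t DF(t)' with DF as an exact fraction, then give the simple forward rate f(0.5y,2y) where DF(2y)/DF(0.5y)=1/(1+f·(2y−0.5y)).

step 1 [0.5y] zero: DF = P = 9559/10000 ≈ 0.955900
step 2 [1y] swap r/2=671/18888: DF=(1 − 671/18888·(0.955900))/(1+671/18888) = 9329/10000 ≈ 0.932900
step 3 [1.5y] zero: DF = P = 9233/10000 ≈ 0.923300
step 4 [2y] zero: DF = P = 4371/5000 ≈ 0.874200

1 1/2 9559/10000
2 1 9329/10000
3 3/2 9233/10000
4 2 4371/5000
f(0.5y,2y) = ((9559/10000)/(4371/5000) − 1)/(3/2) = 817/13113 ≈ 6.2305%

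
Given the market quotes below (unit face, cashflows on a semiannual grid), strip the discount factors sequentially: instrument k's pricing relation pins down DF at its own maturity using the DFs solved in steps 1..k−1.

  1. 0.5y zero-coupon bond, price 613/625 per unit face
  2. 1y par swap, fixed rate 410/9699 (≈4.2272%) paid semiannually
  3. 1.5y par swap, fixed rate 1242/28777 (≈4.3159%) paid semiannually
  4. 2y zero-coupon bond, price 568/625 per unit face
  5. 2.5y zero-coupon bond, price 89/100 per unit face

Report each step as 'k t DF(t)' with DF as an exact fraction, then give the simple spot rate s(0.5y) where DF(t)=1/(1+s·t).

step 1 [0.5y] zero: DF = P = 613/625 ≈ 0.980800
step 2 [1y] swap r/2=205/9699: DF=(1 − 205/9699·(0.980800))/(1+205/9699) = 959/1000 ≈ 0.959000
step 3 [1.5y] swap r/2=621/28777: DF=(1 − 621/28777·(0.980800+0.959000))/(1+621/28777) = 9379/10000 ≈ 0.937900
step 4 [2y] zero: DF = P = 568/625 ≈ 0.908800
step 5 [2.5y] zero: DF = P = 89/100 ≈ 0.890000

1 1/2 613/625
2 1 959/1000
3 3/2 9379/10000
4 2 568/625
5 5/2 89/100
s(0.5y) = (1/(613/625) − 1)/(1/2) = 24/613 ≈ 3.9152%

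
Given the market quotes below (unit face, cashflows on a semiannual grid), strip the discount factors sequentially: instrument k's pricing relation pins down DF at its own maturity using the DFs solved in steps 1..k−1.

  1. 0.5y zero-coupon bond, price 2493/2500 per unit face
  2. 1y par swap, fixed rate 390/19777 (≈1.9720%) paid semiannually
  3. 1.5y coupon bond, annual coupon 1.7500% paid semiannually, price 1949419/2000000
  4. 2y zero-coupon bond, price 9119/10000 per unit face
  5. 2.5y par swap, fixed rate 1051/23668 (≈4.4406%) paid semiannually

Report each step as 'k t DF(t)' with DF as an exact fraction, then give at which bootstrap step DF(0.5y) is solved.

1 1/2 2493/2500
2 1 1961/2000
3 3/2 9491/10000
4 2 9119/10000
5 5/2 8949/10000
DF(0.5y) is solved at step 1

step 1 [0.5y] zero: DF = P = 2493/2500 ≈ 0.997200
step 2 [1y] swap r/2=195/19777: DF=(1 − 195/19777·(0.997200))/(1+195/19777) = 1961/2000 ≈ 0.980500
step 3 [1.5y] bond c/2=7/800: DF=(1949419/2000000 − 7/800·(0.997200+0.980500))/(1+7/800) = 9491/10000 ≈ 0.949100
step 4 [2y] zero: DF = P = 9119/10000 ≈ 0.911900
step 5 [2.5y] swap r/2=1051/47336: DF=(1 − 1051/47336·(0.997200+0.980500+0.949100+0.911900))/(1+1051/47336) = 8949/10000 ≈ 0.894900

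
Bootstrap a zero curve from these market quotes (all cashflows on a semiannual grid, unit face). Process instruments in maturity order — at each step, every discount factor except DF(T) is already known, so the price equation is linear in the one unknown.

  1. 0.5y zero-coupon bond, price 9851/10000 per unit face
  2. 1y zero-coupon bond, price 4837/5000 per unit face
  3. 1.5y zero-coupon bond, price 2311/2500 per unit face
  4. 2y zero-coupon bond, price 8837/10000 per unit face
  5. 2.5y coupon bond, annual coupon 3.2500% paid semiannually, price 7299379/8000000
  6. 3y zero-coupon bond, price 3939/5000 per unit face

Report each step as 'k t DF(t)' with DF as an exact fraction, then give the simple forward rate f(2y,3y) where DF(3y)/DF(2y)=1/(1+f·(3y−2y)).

1 1/2 9851/10000
2 1 4837/5000
3 3/2 2311/2500
4 2 8837/10000
5 5/2 8377/10000
6 3 3939/5000
f(2y,3y) = ((8837/10000)/(3939/5000) − 1)/(1) = 959/7878 ≈ 12.1731%

step 1 [0.5y] zero: DF = P = 9851/10000 ≈ 0.985100
step 2 [1y] zero: DF = P = 4837/5000 ≈ 0.967400
step 3 [1.5y] zero: DF = P = 2311/2500 ≈ 0.924400
step 4 [2y] zero: DF = P = 8837/10000 ≈ 0.883700
step 5 [2.5y] bond c/2=13/800: DF=(7299379/8000000 − 13/800·(0.985100+0.967400+0.924400+0.883700))/(1+13/800) = 8377/10000 ≈ 0.837700
step 6 [3y] zero: DF = P = 3939/5000 ≈ 0.787800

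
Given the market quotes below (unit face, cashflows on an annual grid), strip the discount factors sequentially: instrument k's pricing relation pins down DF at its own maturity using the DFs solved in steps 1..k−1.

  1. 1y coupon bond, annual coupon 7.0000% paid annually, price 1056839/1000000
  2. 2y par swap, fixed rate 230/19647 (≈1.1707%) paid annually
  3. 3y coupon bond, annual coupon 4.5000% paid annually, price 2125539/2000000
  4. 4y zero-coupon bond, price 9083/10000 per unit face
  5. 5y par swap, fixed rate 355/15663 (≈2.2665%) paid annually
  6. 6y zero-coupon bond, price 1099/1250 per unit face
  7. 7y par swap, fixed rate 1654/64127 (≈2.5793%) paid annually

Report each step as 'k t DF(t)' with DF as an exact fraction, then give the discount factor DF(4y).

1 1 9877/10000
2 2 977/1000
3 3 2331/2500
4 4 9083/10000
5 5 1787/2000
6 6 1099/1250
7 7 4173/5000
DF(4y) = 9083/10000 ≈ 0.908300

step 1 [1y] bond c/1=7/100: DF=(1056839/1000000 − 7/100·(0))/(1+7/100) = 9877/10000 ≈ 0.987700
step 2 [2y] swap r/1=230/19647: DF=(1 − 230/19647·(0.987700))/(1+230/19647) = 977/1000 ≈ 0.977000
step 3 [3y] bond c/1=9/200: DF=(2125539/2000000 − 9/200·(0.987700+0.977000))/(1+9/200) = 2331/2500 ≈ 0.932400
step 4 [4y] zero: DF = P = 9083/10000 ≈ 0.908300
step 5 [5y] swap r/1=355/15663: DF=(1 − 355/15663·(0.987700+0.977000+0.932400+0.908300))/(1+355/15663) = 1787/2000 ≈ 0.893500
step 6 [6y] zero: DF = P = 1099/1250 ≈ 0.879200
step 7 [7y] swap r/1=1654/64127: DF=(1 − 1654/64127·(0.987700+0.977000+0.932400+0.908300+0.893500+0.879200))/(1+1654/64127) = 4173/5000 ≈ 0.834600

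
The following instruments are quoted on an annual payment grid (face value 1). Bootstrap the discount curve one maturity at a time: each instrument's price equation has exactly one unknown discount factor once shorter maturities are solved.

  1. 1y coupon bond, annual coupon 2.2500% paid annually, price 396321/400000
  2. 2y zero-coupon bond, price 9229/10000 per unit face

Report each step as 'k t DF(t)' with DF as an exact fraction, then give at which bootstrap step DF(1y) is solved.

step 1 [1y] bond c/1=9/400: DF=(396321/400000 − 9/400·(0))/(1+9/400) = 969/1000 ≈ 0.969000
step 2 [2y] zero: DF = P = 9229/10000 ≈ 0.922900

1 1 969/1000
2 2 9229/10000
DF(1y) is solved at step 1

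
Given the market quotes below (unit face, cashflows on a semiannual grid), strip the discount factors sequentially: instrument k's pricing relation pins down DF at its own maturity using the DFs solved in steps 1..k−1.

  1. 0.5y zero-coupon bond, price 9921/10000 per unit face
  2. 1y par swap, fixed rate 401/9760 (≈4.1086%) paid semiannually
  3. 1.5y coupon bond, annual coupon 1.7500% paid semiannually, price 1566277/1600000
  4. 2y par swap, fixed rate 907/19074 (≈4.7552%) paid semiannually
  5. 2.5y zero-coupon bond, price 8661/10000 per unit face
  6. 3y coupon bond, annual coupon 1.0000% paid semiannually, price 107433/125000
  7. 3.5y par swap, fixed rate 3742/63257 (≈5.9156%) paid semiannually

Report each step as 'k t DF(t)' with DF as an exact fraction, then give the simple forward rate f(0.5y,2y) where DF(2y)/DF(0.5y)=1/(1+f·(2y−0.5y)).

step 1 [0.5y] zero: DF = P = 9921/10000 ≈ 0.992100
step 2 [1y] swap r/2=401/19520: DF=(1 − 401/19520·(0.992100))/(1+401/19520) = 9599/10000 ≈ 0.959900
step 3 [1.5y] bond c/2=7/800: DF=(1566277/1600000 − 7/800·(0.992100+0.959900))/(1+7/800) = 1907/2000 ≈ 0.953500
step 4 [2y] swap r/2=907/38148: DF=(1 − 907/38148·(0.992100+0.959900+0.953500))/(1+907/38148) = 9093/10000 ≈ 0.909300
step 5 [2.5y] zero: DF = P = 8661/10000 ≈ 0.866100
step 6 [3y] bond c/2=1/200: DF=(107433/125000 − 1/200·(0.992100+0.959900+0.953500+0.909300+0.866100))/(1+1/200) = 8319/10000 ≈ 0.831900
step 7 [3.5y] swap r/2=1871/63257: DF=(1 − 1871/63257·(0.992100+0.959900+0.953500+0.909300+0.866100+0.831900))/(1+1871/63257) = 8129/10000 ≈ 0.812900

1 1/2 9921/10000
2 1 9599/10000
3 3/2 1907/2000
4 2 9093/10000
5 5/2 8661/10000
6 3 8319/10000
7 7/2 8129/10000
f(0.5y,2y) = ((9921/10000)/(9093/10000) − 1)/(3/2) = 184/3031 ≈ 6.0706%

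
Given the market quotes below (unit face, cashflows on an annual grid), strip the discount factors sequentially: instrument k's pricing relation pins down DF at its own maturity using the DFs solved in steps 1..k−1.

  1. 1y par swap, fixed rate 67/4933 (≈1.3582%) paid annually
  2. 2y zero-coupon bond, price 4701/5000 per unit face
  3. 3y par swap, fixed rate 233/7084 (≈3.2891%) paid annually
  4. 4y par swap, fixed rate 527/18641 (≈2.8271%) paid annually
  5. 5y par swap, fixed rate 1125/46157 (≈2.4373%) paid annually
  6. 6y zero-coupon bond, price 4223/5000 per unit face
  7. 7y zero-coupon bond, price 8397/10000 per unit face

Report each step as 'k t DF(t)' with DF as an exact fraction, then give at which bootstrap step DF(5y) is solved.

1 1 4933/5000
2 2 4701/5000
3 3 2267/2500
4 4 4473/5000
5 5 71/80
6 6 4223/5000
7 7 8397/10000
DF(5y) is solved at step 5

step 1 [1y] swap r/1=67/4933: DF=(1 − 67/4933·(0))/(1+67/4933) = 4933/5000 ≈ 0.986600
step 2 [2y] zero: DF = P = 4701/5000 ≈ 0.940200
step 3 [3y] swap r/1=233/7084: DF=(1 − 233/7084·(0.986600+0.940200))/(1+233/7084) = 2267/2500 ≈ 0.906800
step 4 [4y] swap r/1=527/18641: DF=(1 − 527/18641·(0.986600+0.940200+0.906800))/(1+527/18641) = 4473/5000 ≈ 0.894600
step 5 [5y] swap r/1=1125/46157: DF=(1 − 1125/46157·(0.986600+0.940200+0.906800+0.894600))/(1+1125/46157) = 71/80 ≈ 0.887500
step 6 [6y] zero: DF = P = 4223/5000 ≈ 0.844600
step 7 [7y] zero: DF = P = 8397/10000 ≈ 0.839700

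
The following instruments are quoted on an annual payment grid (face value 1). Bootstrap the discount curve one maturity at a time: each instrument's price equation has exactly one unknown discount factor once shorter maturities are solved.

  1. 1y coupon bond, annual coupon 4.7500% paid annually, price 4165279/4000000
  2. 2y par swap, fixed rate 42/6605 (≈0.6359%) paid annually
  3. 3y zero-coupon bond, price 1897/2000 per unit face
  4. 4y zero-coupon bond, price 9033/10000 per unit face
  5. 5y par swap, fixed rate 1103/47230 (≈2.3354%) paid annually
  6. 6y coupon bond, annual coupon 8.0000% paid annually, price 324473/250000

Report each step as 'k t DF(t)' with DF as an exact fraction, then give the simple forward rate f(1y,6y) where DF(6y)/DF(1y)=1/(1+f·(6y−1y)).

1 1 9941/10000
2 2 4937/5000
3 3 1897/2000
4 4 9033/10000
5 5 8897/10000
6 6 8519/10000
f(1y,6y) = ((9941/10000)/(8519/10000) − 1)/(5) = 1422/42595 ≈ 3.3384%

step 1 [1y] bond c/1=19/400: DF=(4165279/4000000 − 19/400·(0))/(1+19/400) = 9941/10000 ≈ 0.994100
step 2 [2y] swap r/1=42/6605: DF=(1 − 42/6605·(0.994100))/(1+42/6605) = 4937/5000 ≈ 0.987400
step 3 [3y] zero: DF = P = 1897/2000 ≈ 0.948500
step 4 [4y] zero: DF = P = 9033/10000 ≈ 0.903300
step 5 [5y] swap r/1=1103/47230: DF=(1 − 1103/47230·(0.994100+0.987400+0.948500+0.903300))/(1+1103/47230) = 8897/10000 ≈ 0.889700
step 6 [6y] bond c/1=2/25: DF=(324473/250000 − 2/25·(0.994100+0.987400+0.948500+0.903300+0.889700))/(1+2/25) = 8519/10000 ≈ 0.851900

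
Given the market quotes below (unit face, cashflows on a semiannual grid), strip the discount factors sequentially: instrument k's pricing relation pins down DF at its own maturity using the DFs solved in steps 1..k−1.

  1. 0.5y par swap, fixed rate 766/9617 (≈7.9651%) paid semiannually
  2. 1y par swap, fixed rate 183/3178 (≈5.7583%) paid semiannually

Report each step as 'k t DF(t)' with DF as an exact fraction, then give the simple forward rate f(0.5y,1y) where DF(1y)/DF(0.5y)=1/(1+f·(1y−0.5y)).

step 1 [0.5y] swap r/2=383/9617: DF=(1 − 383/9617·(0))/(1+383/9617) = 9617/10000 ≈ 0.961700
step 2 [1y] swap r/2=183/6356: DF=(1 − 183/6356·(0.961700))/(1+183/6356) = 9451/10000 ≈ 0.945100

1 1/2 9617/10000
2 1 9451/10000
f(0.5y,1y) = ((9617/10000)/(9451/10000) − 1)/(1/2) = 332/9451 ≈ 3.5129%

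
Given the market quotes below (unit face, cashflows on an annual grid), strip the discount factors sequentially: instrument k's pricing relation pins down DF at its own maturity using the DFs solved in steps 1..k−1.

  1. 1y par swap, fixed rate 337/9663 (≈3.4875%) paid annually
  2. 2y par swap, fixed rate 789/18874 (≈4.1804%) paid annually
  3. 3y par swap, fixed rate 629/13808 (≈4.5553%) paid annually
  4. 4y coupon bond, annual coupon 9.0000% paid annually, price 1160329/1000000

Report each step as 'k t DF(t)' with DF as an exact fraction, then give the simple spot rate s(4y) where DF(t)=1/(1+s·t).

1 1 9663/10000
2 2 9211/10000
3 3 4371/5000
4 4 1673/2000
s(4y) = (1/(1673/2000) − 1)/(4) = 327/6692 ≈ 4.8864%

step 1 [1y] swap r/1=337/9663: DF=(1 − 337/9663·(0))/(1+337/9663) = 9663/10000 ≈ 0.966300
step 2 [2y] swap r/1=789/18874: DF=(1 − 789/18874·(0.966300))/(1+789/18874) = 9211/10000 ≈ 0.921100
step 3 [3y] swap r/1=629/13808: DF=(1 − 629/13808·(0.966300+0.921100))/(1+629/13808) = 4371/5000 ≈ 0.874200
step 4 [4y] bond c/1=9/100: DF=(1160329/1000000 − 9/100·(0.966300+0.921100+0.874200))/(1+9/100) = 1673/2000 ≈ 0.836500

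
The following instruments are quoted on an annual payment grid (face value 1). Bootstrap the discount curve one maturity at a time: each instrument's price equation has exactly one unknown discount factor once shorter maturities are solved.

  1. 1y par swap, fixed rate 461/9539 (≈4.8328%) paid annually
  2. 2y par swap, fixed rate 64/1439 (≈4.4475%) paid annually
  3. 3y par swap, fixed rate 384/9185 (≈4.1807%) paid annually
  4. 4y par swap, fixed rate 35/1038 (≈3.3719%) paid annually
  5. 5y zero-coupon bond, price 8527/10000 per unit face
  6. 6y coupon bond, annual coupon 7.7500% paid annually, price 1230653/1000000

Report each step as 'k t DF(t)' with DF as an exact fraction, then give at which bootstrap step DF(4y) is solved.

1 1 9539/10000
2 2 573/625
3 3 553/625
4 4 351/400
5 5 8527/10000
6 6 1639/2000
DF(4y) is solved at step 4

step 1 [1y] swap r/1=461/9539: DF=(1 − 461/9539·(0))/(1+461/9539) = 9539/10000 ≈ 0.953900
step 2 [2y] swap r/1=64/1439: DF=(1 − 64/1439·(0.953900))/(1+64/1439) = 573/625 ≈ 0.916800
step 3 [3y] swap r/1=384/9185: DF=(1 − 384/9185·(0.953900+0.916800))/(1+384/9185) = 553/625 ≈ 0.884800
step 4 [4y] swap r/1=35/1038: DF=(1 − 35/1038·(0.953900+0.916800+0.884800))/(1+35/1038) = 351/400 ≈ 0.877500
step 5 [5y] zero: DF = P = 8527/10000 ≈ 0.852700
step 6 [6y] bond c/1=31/400: DF=(1230653/1000000 − 31/400·(0.953900+0.916800+0.884800+0.877500+0.852700))/(1+31/400) = 1639/2000 ≈ 0.819500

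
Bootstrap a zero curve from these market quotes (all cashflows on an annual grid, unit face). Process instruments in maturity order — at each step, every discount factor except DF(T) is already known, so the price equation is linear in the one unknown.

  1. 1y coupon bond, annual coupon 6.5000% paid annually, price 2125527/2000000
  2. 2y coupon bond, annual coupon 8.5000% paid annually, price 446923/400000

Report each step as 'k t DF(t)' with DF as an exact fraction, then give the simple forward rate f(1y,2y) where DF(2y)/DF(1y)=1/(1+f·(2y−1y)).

step 1 [1y] bond c/1=13/200: DF=(2125527/2000000 − 13/200·(0))/(1+13/200) = 9979/10000 ≈ 0.997900
step 2 [2y] bond c/1=17/200: DF=(446923/400000 − 17/200·(0.997900))/(1+17/200) = 2379/2500 ≈ 0.951600

1 1 9979/10000
2 2 2379/2500
f(1y,2y) = ((9979/10000)/(2379/2500) − 1)/(1) = 463/9516 ≈ 4.8655%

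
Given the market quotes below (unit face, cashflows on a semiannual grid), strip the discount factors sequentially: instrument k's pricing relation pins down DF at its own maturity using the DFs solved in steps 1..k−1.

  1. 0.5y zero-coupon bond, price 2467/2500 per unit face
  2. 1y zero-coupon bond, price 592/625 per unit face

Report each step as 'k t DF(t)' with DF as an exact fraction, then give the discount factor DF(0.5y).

step 1 [0.5y] zero: DF = P = 2467/2500 ≈ 0.986800
step 2 [1y] zero: DF = P = 592/625 ≈ 0.947200

1 1/2 2467/2500
2 1 592/625
DF(0.5y) = 2467/2500 ≈ 0.986800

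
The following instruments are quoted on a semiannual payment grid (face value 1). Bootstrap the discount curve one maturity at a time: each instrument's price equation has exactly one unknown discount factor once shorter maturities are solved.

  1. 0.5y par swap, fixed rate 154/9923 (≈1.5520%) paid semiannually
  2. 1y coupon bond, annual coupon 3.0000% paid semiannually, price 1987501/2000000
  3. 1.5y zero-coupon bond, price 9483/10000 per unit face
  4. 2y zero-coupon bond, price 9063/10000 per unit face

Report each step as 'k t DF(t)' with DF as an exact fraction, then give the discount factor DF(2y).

1 1/2 9923/10000
2 1 2411/2500
3 3/2 9483/10000
4 2 9063/10000
DF(2y) = 9063/10000 ≈ 0.906300

step 1 [0.5y] swap r/2=77/9923: DF=(1 − 77/9923·(0))/(1+77/9923) = 9923/10000 ≈ 0.992300
step 2 [1y] bond c/2=3/200: DF=(1987501/2000000 − 3/200·(0.992300))/(1+3/200) = 2411/2500 ≈ 0.964400
step 3 [1.5y] zero: DF = P = 9483/10000 ≈ 0.948300
step 4 [2y] zero: DF = P = 9063/10000 ≈ 0.906300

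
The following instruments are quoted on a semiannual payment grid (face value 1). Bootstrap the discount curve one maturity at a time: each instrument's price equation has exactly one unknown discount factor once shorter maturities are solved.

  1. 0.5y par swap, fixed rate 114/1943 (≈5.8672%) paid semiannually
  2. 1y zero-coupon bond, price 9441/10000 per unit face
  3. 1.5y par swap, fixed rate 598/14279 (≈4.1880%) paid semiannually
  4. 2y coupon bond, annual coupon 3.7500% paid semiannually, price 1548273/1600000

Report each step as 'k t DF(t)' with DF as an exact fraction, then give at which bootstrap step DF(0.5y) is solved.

step 1 [0.5y] swap r/2=57/1943: DF=(1 − 57/1943·(0))/(1+57/1943) = 1943/2000 ≈ 0.971500
step 2 [1y] zero: DF = P = 9441/10000 ≈ 0.944100
step 3 [1.5y] swap r/2=299/14279: DF=(1 − 299/14279·(0.971500+0.944100))/(1+299/14279) = 4701/5000 ≈ 0.940200
step 4 [2y] bond c/2=3/160: DF=(1548273/1600000 − 3/160·(0.971500+0.944100+0.940200))/(1+3/160) = 8973/10000 ≈ 0.897300

1 1/2 1943/2000
2 1 9441/10000
3 3/2 4701/5000
4 2 8973/10000
DF(0.5y) is solved at step 1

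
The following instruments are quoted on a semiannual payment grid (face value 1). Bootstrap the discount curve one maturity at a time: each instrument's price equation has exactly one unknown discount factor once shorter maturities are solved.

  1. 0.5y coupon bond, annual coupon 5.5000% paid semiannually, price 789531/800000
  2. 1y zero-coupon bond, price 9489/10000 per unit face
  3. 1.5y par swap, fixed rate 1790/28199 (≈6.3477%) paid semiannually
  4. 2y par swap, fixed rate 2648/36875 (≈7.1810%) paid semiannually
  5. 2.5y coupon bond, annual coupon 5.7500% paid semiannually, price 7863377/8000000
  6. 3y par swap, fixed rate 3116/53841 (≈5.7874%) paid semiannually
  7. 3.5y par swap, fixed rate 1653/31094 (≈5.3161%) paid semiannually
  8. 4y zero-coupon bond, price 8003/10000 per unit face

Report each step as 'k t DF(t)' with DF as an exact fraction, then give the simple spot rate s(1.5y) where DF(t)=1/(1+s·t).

step 1 [0.5y] bond c/2=11/400: DF=(789531/800000 − 11/400·(0))/(1+11/400) = 1921/2000 ≈ 0.960500
step 2 [1y] zero: DF = P = 9489/10000 ≈ 0.948900
step 3 [1.5y] swap r/2=895/28199: DF=(1 − 895/28199·(0.960500+0.948900))/(1+895/28199) = 1821/2000 ≈ 0.910500
step 4 [2y] swap r/2=1324/36875: DF=(1 − 1324/36875·(0.960500+0.948900+0.910500))/(1+1324/36875) = 2169/2500 ≈ 0.867600
step 5 [2.5y] bond c/2=23/800: DF=(7863377/8000000 − 23/800·(0.960500+0.948900+0.910500+0.867600))/(1+23/800) = 2131/2500 ≈ 0.852400
step 6 [3y] swap r/2=1558/53841: DF=(1 − 1558/53841·(0.960500+0.948900+0.910500+0.867600+0.852400))/(1+1558/53841) = 4221/5000 ≈ 0.844200
step 7 [3.5y] swap r/2=1653/62188: DF=(1 − 1653/62188·(0.960500+0.948900+0.910500+0.867600+0.852400+0.844200))/(1+1653/62188) = 8347/10000 ≈ 0.834700
step 8 [4y] zero: DF = P = 8003/10000 ≈ 0.800300

1 1/2 1921/2000
2 1 9489/10000
3 3/2 1821/2000
4 2 2169/2500
5 5/2 2131/2500
6 3 4221/5000
7 7/2 8347/10000
8 4 8003/10000
s(1.5y) = (1/(1821/2000) − 1)/(3/2) = 358/5463 ≈ 6.5532%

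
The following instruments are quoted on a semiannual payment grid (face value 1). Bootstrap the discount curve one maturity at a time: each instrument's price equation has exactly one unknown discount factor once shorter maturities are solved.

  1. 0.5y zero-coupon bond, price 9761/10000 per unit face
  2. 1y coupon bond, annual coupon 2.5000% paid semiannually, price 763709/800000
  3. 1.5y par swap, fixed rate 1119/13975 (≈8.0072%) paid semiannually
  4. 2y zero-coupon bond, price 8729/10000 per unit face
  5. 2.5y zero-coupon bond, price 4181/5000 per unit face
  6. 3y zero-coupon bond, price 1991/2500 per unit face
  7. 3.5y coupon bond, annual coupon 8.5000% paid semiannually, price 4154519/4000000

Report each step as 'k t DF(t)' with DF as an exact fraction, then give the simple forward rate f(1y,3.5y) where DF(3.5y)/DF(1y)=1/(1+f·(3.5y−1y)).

1 1/2 9761/10000
2 1 2327/2500
3 3/2 8881/10000
4 2 8729/10000
5 5/2 4181/5000
6 3 1991/2500
7 7/2 3901/5000
f(1y,3.5y) = ((2327/2500)/(3901/5000) − 1)/(5/2) = 1506/19505 ≈ 7.7211%

step 1 [0.5y] zero: DF = P = 9761/10000 ≈ 0.976100
step 2 [1y] bond c/2=1/80: DF=(763709/800000 − 1/80·(0.976100))/(1+1/80) = 2327/2500 ≈ 0.930800
step 3 [1.5y] swap r/2=1119/27950: DF=(1 − 1119/27950·(0.976100+0.930800))/(1+1119/27950) = 8881/10000 ≈ 0.888100
step 4 [2y] zero: DF = P = 8729/10000 ≈ 0.872900
step 5 [2.5y] zero: DF = P = 4181/5000 ≈ 0.836200
step 6 [3y] zero: DF = P = 1991/2500 ≈ 0.796400
step 7 [3.5y] bond c/2=17/400: DF=(4154519/4000000 − 17/400·(0.976100+0.930800+0.888100+0.872900+0.836200+0.796400))/(1+17/400) = 3901/5000 ≈ 0.780200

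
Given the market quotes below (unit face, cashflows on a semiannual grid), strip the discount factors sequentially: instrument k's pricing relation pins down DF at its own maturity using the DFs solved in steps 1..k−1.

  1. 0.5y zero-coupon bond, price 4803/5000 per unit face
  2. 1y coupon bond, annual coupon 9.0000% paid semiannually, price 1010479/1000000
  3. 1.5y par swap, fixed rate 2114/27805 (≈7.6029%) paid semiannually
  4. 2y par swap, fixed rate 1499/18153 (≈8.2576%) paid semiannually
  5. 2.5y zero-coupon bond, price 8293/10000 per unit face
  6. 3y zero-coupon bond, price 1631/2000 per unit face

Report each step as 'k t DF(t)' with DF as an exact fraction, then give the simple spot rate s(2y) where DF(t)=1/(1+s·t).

1 1/2 4803/5000
2 1 1157/1250
3 3/2 8943/10000
4 2 8501/10000
5 5/2 8293/10000
6 3 1631/2000
s(2y) = (1/(8501/10000) − 1)/(2) = 1499/17002 ≈ 8.8166%

step 1 [0.5y] zero: DF = P = 4803/5000 ≈ 0.960600
step 2 [1y] bond c/2=9/200: DF=(1010479/1000000 − 9/200·(0.960600))/(1+9/200) = 1157/1250 ≈ 0.925600
step 3 [1.5y] swap r/2=1057/27805: DF=(1 − 1057/27805·(0.960600+0.925600))/(1+1057/27805) = 8943/10000 ≈ 0.894300
step 4 [2y] swap r/2=1499/36306: DF=(1 − 1499/36306·(0.960600+0.925600+0.894300))/(1+1499/36306) = 8501/10000 ≈ 0.850100
step 5 [2.5y] zero: DF = P = 8293/10000 ≈ 0.829300
step 6 [3y] zero: DF = P = 1631/2000 ≈ 0.815500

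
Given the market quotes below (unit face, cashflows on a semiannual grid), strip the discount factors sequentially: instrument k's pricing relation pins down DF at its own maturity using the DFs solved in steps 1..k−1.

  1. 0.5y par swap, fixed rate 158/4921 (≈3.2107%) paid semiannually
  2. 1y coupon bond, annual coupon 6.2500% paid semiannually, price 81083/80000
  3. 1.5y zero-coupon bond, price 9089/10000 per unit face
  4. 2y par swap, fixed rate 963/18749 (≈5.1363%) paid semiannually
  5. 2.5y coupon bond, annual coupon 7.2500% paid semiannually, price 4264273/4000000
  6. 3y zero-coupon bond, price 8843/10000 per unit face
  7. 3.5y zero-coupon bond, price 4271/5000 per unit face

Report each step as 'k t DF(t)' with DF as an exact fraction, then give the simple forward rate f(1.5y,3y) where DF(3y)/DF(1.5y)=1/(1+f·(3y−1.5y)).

step 1 [0.5y] swap r/2=79/4921: DF=(1 − 79/4921·(0))/(1+79/4921) = 4921/5000 ≈ 0.984200
step 2 [1y] bond c/2=1/32: DF=(81083/80000 − 1/32·(0.984200))/(1+1/32) = 953/1000 ≈ 0.953000
step 3 [1.5y] zero: DF = P = 9089/10000 ≈ 0.908900
step 4 [2y] swap r/2=963/37498: DF=(1 − 963/37498·(0.984200+0.953000+0.908900))/(1+963/37498) = 9037/10000 ≈ 0.903700
step 5 [2.5y] bond c/2=29/800: DF=(4264273/4000000 − 29/800·(0.984200+0.953000+0.908900+0.903700))/(1+29/800) = 561/625 ≈ 0.897600
step 6 [3y] zero: DF = P = 8843/10000 ≈ 0.884300
step 7 [3.5y] zero: DF = P = 4271/5000 ≈ 0.854200

1 1/2 4921/5000
2 1 953/1000
3 3/2 9089/10000
4 2 9037/10000
5 5/2 561/625
6 3 8843/10000
7 7/2 4271/5000
f(1.5y,3y) = ((9089/10000)/(8843/10000) − 1)/(3/2) = 164/8843 ≈ 1.8546%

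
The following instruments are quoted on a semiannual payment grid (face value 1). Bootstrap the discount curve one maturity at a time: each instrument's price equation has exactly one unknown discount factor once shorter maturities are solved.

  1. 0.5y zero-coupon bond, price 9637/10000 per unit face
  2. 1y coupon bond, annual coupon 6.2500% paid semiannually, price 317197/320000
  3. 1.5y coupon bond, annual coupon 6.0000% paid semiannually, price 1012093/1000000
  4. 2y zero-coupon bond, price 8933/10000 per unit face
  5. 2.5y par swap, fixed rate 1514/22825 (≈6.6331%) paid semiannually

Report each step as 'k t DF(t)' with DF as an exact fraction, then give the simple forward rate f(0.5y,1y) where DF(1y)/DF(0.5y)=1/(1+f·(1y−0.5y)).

1 1/2 9637/10000
2 1 233/250
3 3/2 4637/5000
4 2 8933/10000
5 5/2 4243/5000
f(0.5y,1y) = ((9637/10000)/(233/250) − 1)/(1/2) = 317/4660 ≈ 6.8026%

step 1 [0.5y] zero: DF = P = 9637/10000 ≈ 0.963700
step 2 [1y] bond c/2=1/32: DF=(317197/320000 − 1/32·(0.963700))/(1+1/32) = 233/250 ≈ 0.932000
step 3 [1.5y] bond c/2=3/100: DF=(1012093/1000000 − 3/100·(0.963700+0.932000))/(1+3/100) = 4637/5000 ≈ 0.927400
step 4 [2y] zero: DF = P = 8933/10000 ≈ 0.893300
step 5 [2.5y] swap r/2=757/22825: DF=(1 − 757/22825·(0.963700+0.932000+0.927400+0.893300))/(1+757/22825) = 4243/5000 ≈ 0.848600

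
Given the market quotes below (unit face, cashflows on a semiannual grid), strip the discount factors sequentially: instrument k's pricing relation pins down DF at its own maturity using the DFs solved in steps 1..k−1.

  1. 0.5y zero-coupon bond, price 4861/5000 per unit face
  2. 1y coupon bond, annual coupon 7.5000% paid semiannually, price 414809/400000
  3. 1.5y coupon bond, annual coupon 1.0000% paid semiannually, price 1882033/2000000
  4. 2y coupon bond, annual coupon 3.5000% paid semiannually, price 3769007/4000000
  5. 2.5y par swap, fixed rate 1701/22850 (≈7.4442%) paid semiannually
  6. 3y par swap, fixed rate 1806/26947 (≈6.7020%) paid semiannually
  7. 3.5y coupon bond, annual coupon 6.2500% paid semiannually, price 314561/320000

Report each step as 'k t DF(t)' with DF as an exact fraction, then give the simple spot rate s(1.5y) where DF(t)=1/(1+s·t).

1 1/2 4861/5000
2 1 2411/2500
3 3/2 9267/10000
4 2 548/625
5 5/2 8299/10000
6 3 4097/5000
7 7/2 7899/10000
s(1.5y) = (1/(9267/10000) − 1)/(3/2) = 1466/27801 ≈ 5.2732%

step 1 [0.5y] zero: DF = P = 4861/5000 ≈ 0.972200
step 2 [1y] bond c/2=3/80: DF=(414809/400000 − 3/80·(0.972200))/(1+3/80) = 2411/2500 ≈ 0.964400
step 3 [1.5y] bond c/2=1/200: DF=(1882033/2000000 − 1/200·(0.972200+0.964400))/(1+1/200) = 9267/10000 ≈ 0.926700
step 4 [2y] bond c/2=7/400: DF=(3769007/4000000 − 7/400·(0.972200+0.964400+0.926700))/(1+7/400) = 548/625 ≈ 0.876800
step 5 [2.5y] swap r/2=1701/45700: DF=(1 − 1701/45700·(0.972200+0.964400+0.926700+0.876800))/(1+1701/45700) = 8299/10000 ≈ 0.829900
step 6 [3y] swap r/2=903/26947: DF=(1 − 903/26947·(0.972200+0.964400+0.926700+0.876800+0.829900))/(1+903/26947) = 4097/5000 ≈ 0.819400
step 7 [3.5y] bond c/2=1/32: DF=(314561/320000 − 1/32·(0.972200+0.964400+0.926700+0.876800+0.829900+0.819400))/(1+1/32) = 7899/10000 ≈ 0.789900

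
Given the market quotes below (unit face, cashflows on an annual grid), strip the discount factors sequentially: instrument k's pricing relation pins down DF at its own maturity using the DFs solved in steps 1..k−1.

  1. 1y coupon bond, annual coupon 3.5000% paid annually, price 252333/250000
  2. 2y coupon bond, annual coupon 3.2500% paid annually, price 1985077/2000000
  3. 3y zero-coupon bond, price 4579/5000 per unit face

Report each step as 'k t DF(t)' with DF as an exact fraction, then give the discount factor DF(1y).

step 1 [1y] bond c/1=7/200: DF=(252333/250000 − 7/200·(0))/(1+7/200) = 1219/1250 ≈ 0.975200
step 2 [2y] bond c/1=13/400: DF=(1985077/2000000 − 13/400·(0.975200))/(1+13/400) = 4653/5000 ≈ 0.930600
step 3 [3y] zero: DF = P = 4579/5000 ≈ 0.915800

1 1 1219/1250
2 2 4653/5000
3 3 4579/5000
DF(1y) = 1219/1250 ≈ 0.975200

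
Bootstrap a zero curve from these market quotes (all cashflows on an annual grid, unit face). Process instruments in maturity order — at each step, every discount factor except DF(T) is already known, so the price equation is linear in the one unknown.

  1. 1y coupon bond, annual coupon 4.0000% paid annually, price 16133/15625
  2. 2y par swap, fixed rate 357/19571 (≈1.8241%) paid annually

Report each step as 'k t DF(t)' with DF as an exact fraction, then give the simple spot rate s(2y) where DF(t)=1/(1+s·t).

step 1 [1y] bond c/1=1/25: DF=(16133/15625 − 1/25·(0))/(1+1/25) = 1241/1250 ≈ 0.992800
step 2 [2y] swap r/1=357/19571: DF=(1 − 357/19571·(0.992800))/(1+357/19571) = 9643/10000 ≈ 0.964300

1 1 1241/1250
2 2 9643/10000
s(2y) = (1/(9643/10000) − 1)/(2) = 357/19286 ≈ 1.8511%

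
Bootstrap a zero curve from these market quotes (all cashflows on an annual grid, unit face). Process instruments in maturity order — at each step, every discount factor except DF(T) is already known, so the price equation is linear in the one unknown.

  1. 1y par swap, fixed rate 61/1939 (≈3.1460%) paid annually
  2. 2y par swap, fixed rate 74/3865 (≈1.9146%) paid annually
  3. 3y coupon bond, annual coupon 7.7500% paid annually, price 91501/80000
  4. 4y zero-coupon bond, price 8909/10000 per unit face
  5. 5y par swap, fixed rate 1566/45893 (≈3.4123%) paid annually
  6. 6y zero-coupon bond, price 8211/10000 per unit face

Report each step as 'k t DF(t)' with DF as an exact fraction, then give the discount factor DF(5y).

1 1 1939/2000
2 2 963/1000
3 3 369/400
4 4 8909/10000
5 5 4217/5000
6 6 8211/10000
DF(5y) = 4217/5000 ≈ 0.843400

step 1 [1y] swap r/1=61/1939: DF=(1 − 61/1939·(0))/(1+61/1939) = 1939/2000 ≈ 0.969500
step 2 [2y] swap r/1=74/3865: DF=(1 − 74/3865·(0.969500))/(1+74/3865) = 963/1000 ≈ 0.963000
step 3 [3y] bond c/1=31/400: DF=(91501/80000 − 31/400·(0.969500+0.963000))/(1+31/400) = 369/400 ≈ 0.922500
step 4 [4y] zero: DF = P = 8909/10000 ≈ 0.890900
step 5 [5y] swap r/1=1566/45893: DF=(1 − 1566/45893·(0.969500+0.963000+0.922500+0.890900))/(1+1566/45893) = 4217/5000 ≈ 0.843400
step 6 [6y] zero: DF = P = 8211/10000 ≈ 0.821100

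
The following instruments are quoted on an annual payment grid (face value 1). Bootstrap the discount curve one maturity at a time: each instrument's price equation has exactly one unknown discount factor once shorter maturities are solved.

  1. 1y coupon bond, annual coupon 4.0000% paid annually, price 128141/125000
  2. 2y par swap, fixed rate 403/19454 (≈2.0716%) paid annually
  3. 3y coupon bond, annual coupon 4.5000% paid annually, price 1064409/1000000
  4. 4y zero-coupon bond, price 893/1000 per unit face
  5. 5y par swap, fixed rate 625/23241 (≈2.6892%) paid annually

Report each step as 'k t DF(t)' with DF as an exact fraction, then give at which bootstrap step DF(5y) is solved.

1 1 9857/10000
2 2 9597/10000
3 3 2337/2500
4 4 893/1000
5 5 7/8
DF(5y) is solved at step 5

step 1 [1y] bond c/1=1/25: DF=(128141/125000 − 1/25·(0))/(1+1/25) = 9857/10000 ≈ 0.985700
step 2 [2y] swap r/1=403/19454: DF=(1 − 403/19454·(0.985700))/(1+403/19454) = 9597/10000 ≈ 0.959700
step 3 [3y] bond c/1=9/200: DF=(1064409/1000000 − 9/200·(0.985700+0.959700))/(1+9/200) = 2337/2500 ≈ 0.934800
step 4 [4y] zero: DF = P = 893/1000 ≈ 0.893000
step 5 [5y] swap r/1=625/23241: DF=(1 − 625/23241·(0.985700+0.959700+0.934800+0.893000))/(1+625/23241) = 7/8 ≈ 0.875000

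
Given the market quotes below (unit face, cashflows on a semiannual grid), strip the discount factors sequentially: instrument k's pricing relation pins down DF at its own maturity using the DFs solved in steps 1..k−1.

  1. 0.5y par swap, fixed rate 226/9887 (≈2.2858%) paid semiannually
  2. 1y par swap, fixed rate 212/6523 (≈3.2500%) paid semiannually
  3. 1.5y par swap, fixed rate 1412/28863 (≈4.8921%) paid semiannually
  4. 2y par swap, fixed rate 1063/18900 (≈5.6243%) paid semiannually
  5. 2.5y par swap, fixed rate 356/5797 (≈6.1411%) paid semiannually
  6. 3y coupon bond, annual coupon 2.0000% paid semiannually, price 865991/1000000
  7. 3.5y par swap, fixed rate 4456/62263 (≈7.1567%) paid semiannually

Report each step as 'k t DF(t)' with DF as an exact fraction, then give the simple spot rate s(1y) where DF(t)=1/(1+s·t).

1 1/2 9887/10000
2 1 4841/5000
3 3/2 4647/5000
4 2 8937/10000
5 5/2 536/625
6 3 1623/2000
7 7/2 1943/2500
s(1y) = (1/(4841/5000) − 1)/(1) = 159/4841 ≈ 3.2844%

step 1 [0.5y] swap r/2=113/9887: DF=(1 − 113/9887·(0))/(1+113/9887) = 9887/10000 ≈ 0.988700
step 2 [1y] swap r/2=106/6523: DF=(1 − 106/6523·(0.988700))/(1+106/6523) = 4841/5000 ≈ 0.968200
step 3 [1.5y] swap r/2=706/28863: DF=(1 − 706/28863·(0.988700+0.968200))/(1+706/28863) = 4647/5000 ≈ 0.929400
step 4 [2y] swap r/2=1063/37800: DF=(1 − 1063/37800·(0.988700+0.968200+0.929400))/(1+1063/37800) = 8937/10000 ≈ 0.893700
step 5 [2.5y] swap r/2=178/5797: DF=(1 − 178/5797·(0.988700+0.968200+0.929400+0.893700))/(1+178/5797) = 536/625 ≈ 0.857600
step 6 [3y] bond c/2=1/100: DF=(865991/1000000 − 1/100·(0.988700+0.968200+0.929400+0.893700+0.857600))/(1+1/100) = 1623/2000 ≈ 0.811500
step 7 [3.5y] swap r/2=2228/62263: DF=(1 − 2228/62263·(0.988700+0.968200+0.929400+0.893700+0.857600+0.811500))/(1+2228/62263) = 1943/2500 ≈ 0.777200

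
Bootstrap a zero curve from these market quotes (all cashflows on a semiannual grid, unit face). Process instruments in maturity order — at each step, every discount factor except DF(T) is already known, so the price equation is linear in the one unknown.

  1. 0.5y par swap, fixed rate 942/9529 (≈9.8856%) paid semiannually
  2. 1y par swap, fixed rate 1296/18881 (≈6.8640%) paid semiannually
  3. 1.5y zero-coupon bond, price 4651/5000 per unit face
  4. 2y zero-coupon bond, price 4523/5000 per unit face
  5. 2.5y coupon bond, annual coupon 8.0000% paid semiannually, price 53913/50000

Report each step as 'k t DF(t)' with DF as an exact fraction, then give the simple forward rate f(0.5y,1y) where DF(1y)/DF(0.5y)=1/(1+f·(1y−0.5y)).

step 1 [0.5y] swap r/2=471/9529: DF=(1 − 471/9529·(0))/(1+471/9529) = 9529/10000 ≈ 0.952900
step 2 [1y] swap r/2=648/18881: DF=(1 − 648/18881·(0.952900))/(1+648/18881) = 1169/1250 ≈ 0.935200
step 3 [1.5y] zero: DF = P = 4651/5000 ≈ 0.930200
step 4 [2y] zero: DF = P = 4523/5000 ≈ 0.904600
step 5 [2.5y] bond c/2=1/25: DF=(53913/50000 − 1/25·(0.952900+0.935200+0.930200+0.904600))/(1+1/25) = 1117/1250 ≈ 0.893600

1 1/2 9529/10000
2 1 1169/1250
3 3/2 4651/5000
4 2 4523/5000
5 5/2 1117/1250
f(0.5y,1y) = ((9529/10000)/(1169/1250) − 1)/(1/2) = 177/4676 ≈ 3.7853%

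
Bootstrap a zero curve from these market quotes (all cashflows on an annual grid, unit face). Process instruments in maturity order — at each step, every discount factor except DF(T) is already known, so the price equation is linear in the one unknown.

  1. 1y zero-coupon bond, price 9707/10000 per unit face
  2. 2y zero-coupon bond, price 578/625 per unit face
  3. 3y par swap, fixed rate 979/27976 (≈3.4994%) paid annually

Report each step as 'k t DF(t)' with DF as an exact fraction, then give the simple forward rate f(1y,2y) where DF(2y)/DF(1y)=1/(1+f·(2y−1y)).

step 1 [1y] zero: DF = P = 9707/10000 ≈ 0.970700
step 2 [2y] zero: DF = P = 578/625 ≈ 0.924800
step 3 [3y] swap r/1=979/27976: DF=(1 − 979/27976·(0.970700+0.924800))/(1+979/27976) = 9021/10000 ≈ 0.902100

1 1 9707/10000
2 2 578/625
3 3 9021/10000
f(1y,2y) = ((9707/10000)/(578/625) − 1)/(1) = 27/544 ≈ 4.9632%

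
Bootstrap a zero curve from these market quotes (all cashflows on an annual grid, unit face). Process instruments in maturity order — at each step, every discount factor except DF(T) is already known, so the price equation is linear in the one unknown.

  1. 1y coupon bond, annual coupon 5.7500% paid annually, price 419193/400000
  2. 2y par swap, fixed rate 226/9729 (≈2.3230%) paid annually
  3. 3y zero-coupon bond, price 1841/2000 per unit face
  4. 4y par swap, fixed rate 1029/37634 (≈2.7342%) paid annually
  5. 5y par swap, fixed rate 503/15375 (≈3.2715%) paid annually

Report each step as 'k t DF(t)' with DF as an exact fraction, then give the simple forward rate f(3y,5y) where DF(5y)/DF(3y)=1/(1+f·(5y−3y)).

step 1 [1y] bond c/1=23/400: DF=(419193/400000 − 23/400·(0))/(1+23/400) = 991/1000 ≈ 0.991000
step 2 [2y] swap r/1=226/9729: DF=(1 − 226/9729·(0.991000))/(1+226/9729) = 2387/2500 ≈ 0.954800
step 3 [3y] zero: DF = P = 1841/2000 ≈ 0.920500
step 4 [4y] swap r/1=1029/37634: DF=(1 − 1029/37634·(0.991000+0.954800+0.920500))/(1+1029/37634) = 8971/10000 ≈ 0.897100
step 5 [5y] swap r/1=503/15375: DF=(1 − 503/15375·(0.991000+0.954800+0.920500+0.897100))/(1+503/15375) = 8491/10000 ≈ 0.849100

1 1 991/1000
2 2 2387/2500
3 3 1841/2000
4 4 8971/10000
5 5 8491/10000
f(3y,5y) = ((1841/2000)/(8491/10000) − 1)/(2) = 51/1213 ≈ 4.2045%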